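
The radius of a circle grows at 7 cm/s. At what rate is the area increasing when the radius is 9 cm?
126π cm²/s

A = πr²
dA/dt = 2πr · dr/dt = 2π(9)(7) = 126π cm²/s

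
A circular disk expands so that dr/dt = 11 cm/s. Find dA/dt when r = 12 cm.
264π cm²/s

A = πr²
dA/dt = 2πr · dr/dt = 2π(12)(11) = 264π cm²/s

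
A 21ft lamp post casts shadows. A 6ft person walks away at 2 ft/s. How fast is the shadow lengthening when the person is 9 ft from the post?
4/5 ft/s

By similar triangles: 21/(x+s) = 6/s
Solving: s = 6x/15
ds/dt = 6/15 · dx/dt = 2/5 · 2 = 4/5 ft/s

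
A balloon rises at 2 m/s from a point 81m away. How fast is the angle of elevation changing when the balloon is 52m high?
0.017485 rad/s

tan(θ) = y/81
sec²(θ) · dθ/dt = (1/81) · dy/dt
dθ/dt = cos²(θ)/81 · 2 = 81/(81² + 52²) · 2
dθ/dt = 0.017485 rad/s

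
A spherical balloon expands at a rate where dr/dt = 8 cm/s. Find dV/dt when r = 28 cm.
25088π cm³/s

V = (4/3)πr³
dV/dt = dV/dr · dr/dt = 4πr² · 8
At r = 28: dV/dt = 25088π cm³/s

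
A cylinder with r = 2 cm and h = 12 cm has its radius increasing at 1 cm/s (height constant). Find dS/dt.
32π cm²/s

S = 2πrh + 2πr² (lateral + bases)
dS/dt = (2πh + 4πr)·dr/dt = (2π·12 + 4π·2)·1
= 32π cm²/s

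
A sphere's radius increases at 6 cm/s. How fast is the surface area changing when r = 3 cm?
144π cm²/s

S = 4πr²
dS/dt = dS/dr · dr/dt = 8πr · 6
At r = 3: dS/dt = 144π cm²/s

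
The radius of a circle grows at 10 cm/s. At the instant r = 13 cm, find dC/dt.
20π cm/s

C = 2πr
dC/dt = 2π · dr/dt = 2π · 10 = 20π cm/s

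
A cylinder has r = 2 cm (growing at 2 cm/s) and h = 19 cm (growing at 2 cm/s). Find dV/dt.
160π cm³/s

V = πr²h
dV/dt = 2πrh·dr/dt + πr²·dh/dt
= 2π(2)(19)(2) + π(2)²(2)
= 160π cm³/s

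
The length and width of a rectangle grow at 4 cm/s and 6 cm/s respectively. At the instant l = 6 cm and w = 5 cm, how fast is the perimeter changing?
20 cm/s

P = 2(l + w)
dP/dt = 2(dl/dt + dw/dt) = 2(4 + 6) = 20 cm/s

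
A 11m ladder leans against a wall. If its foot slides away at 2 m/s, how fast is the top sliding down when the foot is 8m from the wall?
16√57/57 ≈ 2.119 m/s

x² + y² = 11²
2x·dx/dt + 2y·dy/dt = 0
dy/dt = -x/y · dx/dt = -8/√57 · 2 = -16√57/57 m/s
The top is descending at 16√57/57 ≈ 2.119 m/s.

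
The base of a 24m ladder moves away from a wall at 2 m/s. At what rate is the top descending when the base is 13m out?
26√407/407 ≈ 1.289 m/s

x² + y² = 24²
2x·dx/dt + 2y·dy/dt = 0
dy/dt = -x/y · dx/dt = -13/√407 · 2 = -26√407/407 m/s
The top is descending at 26√407/407 ≈ 1.289 m/s.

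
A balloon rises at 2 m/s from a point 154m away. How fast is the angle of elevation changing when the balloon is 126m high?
0.007779 rad/s

tan(θ) = y/154
sec²(θ) · dθ/dt = (1/154) · dy/dt
dθ/dt = cos²(θ)/154 · 2 = 154/(154² + 126²) · 2
dθ/dt = 0.007779 rad/s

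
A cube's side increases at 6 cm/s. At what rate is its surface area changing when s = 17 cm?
1224 cm²/s

A = 6s²
dA/dt = 12s · ds/dt = 12·17·6 = 1224 cm²/s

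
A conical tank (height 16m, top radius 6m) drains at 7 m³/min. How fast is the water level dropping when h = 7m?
64/(63π) ≈ 0.3234 m/min

r/h = 6/16, so r = (3/8)h
V = (1/3)πr²h = (1/3)π((3/8)h)²h = (3/64)πh³
dV/dh = (9/64)πh²
dh/dt = (dV/dt)/(dV/dh) = -7/((9/64)π·7²) = -64/(63π) m/min
The level is dropping at 64/(63π) ≈ 0.3234 m/min.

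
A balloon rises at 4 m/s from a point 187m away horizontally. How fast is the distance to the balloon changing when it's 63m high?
126√38938/19469 ≈ 1.277 m/s

z² = 187² + y²
z = √(187² + 63²) = √38938
dz/dt = y/z · dy/dt = 63/√38938 · 4 = 126√38938/19469 ≈ 1.277 m/s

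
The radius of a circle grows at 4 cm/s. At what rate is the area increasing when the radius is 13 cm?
104π cm²/s

A = πr²
dA/dt = 2πr · dr/dt = 2π(13)(4) = 104π cm²/s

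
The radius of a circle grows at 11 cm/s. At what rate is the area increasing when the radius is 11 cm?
242π cm²/s

A = πr²
dA/dt = 2πr · dr/dt = 2π(11)(11) = 242π cm²/s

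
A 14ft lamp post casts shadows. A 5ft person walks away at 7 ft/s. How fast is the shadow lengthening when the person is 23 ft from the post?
35/9 ft/s

By similar triangles: 14/(x+s) = 5/s
Solving: s = 5x/9
ds/dt = 5/9 · dx/dt = 5/9 · 7 = 35/9 ft/s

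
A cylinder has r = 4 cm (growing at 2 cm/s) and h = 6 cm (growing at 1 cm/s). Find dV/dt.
112π cm³/s

V = πr²h
dV/dt = 2πrh·dr/dt + πr²·dh/dt
= 2π(4)(6)(2) + π(4)²(1)
= 112π cm³/s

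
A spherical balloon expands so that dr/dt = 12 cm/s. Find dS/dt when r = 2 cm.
192π cm²/s

S = 4πr²
dS/dt = dS/dr · dr/dt = 8πr · 12
At r = 2: dS/dt = 192π cm²/s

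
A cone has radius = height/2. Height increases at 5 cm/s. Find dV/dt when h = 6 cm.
45π cm³/s

V = (1/3)π(h/2)²h = πh³/12
dV/dt = πh²/4 · 5
At h = 6: dV/dt = 45π cm³/s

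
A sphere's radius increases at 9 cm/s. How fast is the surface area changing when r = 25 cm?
1800π cm²/s

S = 4πr²
dS/dt = dS/dr · dr/dt = 8πr · 9
At r = 25: dS/dt = 1800π cm²/s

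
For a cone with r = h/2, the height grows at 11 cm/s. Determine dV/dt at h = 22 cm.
1331π cm³/s

V = (1/3)π(h/2)²h = πh³/12
dV/dt = πh²/4 · 11
At h = 22: dV/dt = 1331π cm³/s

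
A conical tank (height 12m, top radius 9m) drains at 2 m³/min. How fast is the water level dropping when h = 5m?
32/(225π) ≈ 0.04527 m/min

r/h = 9/12, so r = (3/4)h
V = (1/3)πr²h = (1/3)π((3/4)h)²h = (3/16)πh³
dV/dh = (9/16)πh²
dh/dt = (dV/dt)/(dV/dh) = -2/((9/16)π·5²) = -32/(225π) m/min
The level is dropping at 32/(225π) ≈ 0.04527 m/min.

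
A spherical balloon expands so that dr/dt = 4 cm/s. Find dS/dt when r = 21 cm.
672π cm²/s

S = 4πr²
dS/dt = dS/dr · dr/dt = 8πr · 4
At r = 21: dS/dt = 672π cm²/s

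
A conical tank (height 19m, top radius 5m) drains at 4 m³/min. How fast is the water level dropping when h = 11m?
1444/(3025π) ≈ 0.1519 m/min

r/h = 5/19, so r = (5/19)h
V = (1/3)πr²h = (1/3)π((5/19)h)²h = (25/1083)πh³
dV/dh = (25/361)πh²
dh/dt = (dV/dt)/(dV/dh) = -4/((25/361)π·11²) = -1444/(3025π) m/min
The level is dropping at 1444/(3025π) ≈ 0.1519 m/min.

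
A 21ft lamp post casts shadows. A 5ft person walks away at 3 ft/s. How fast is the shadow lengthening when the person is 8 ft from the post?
15/16 ft/s

By similar triangles: 21/(x+s) = 5/s
Solving: s = 5x/16
ds/dt = 5/16 · dx/dt = 5/16 · 3 = 15/16 ft/s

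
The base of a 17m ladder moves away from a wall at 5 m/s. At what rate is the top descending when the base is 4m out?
20√273/273 ≈ 1.21 m/s

x² + y² = 17²
2x·dx/dt + 2y·dy/dt = 0
dy/dt = -x/y · dx/dt = -4/√273 · 5 = -20√273/273 m/s
The top is descending at 20√273/273 ≈ 1.21 m/s.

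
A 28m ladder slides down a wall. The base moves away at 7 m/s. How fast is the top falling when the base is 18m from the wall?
63√115/115 ≈ 5.875 m/s

x² + y² = 28²
2x·dx/dt + 2y·dy/dt = 0
dy/dt = -x/y · dx/dt = -18/(2√115) · 7 = -63√115/115 m/s
The top is descending at 63√115/115 ≈ 5.875 m/s.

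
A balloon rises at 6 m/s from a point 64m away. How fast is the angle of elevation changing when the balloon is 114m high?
0.022467 rad/s

tan(θ) = y/64
sec²(θ) · dθ/dt = (1/64) · dy/dt
dθ/dt = cos²(θ)/64 · 6 = 64/(64² + 114²) · 6
dθ/dt = 0.022467 rad/s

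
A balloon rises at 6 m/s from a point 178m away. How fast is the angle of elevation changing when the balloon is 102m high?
0.025375 rad/s

tan(θ) = y/178
sec²(θ) · dθ/dt = (1/178) · dy/dt
dθ/dt = cos²(θ)/178 · 6 = 178/(178² + 102²) · 6
dθ/dt = 0.025375 rad/s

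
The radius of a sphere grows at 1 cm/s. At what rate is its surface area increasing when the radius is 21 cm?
168π cm²/s

S = 4πr²
dS/dt = dS/dr · dr/dt = 8πr · 1
At r = 21: dS/dt = 168π cm²/s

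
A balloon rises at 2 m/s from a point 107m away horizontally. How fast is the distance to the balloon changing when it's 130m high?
260√28349/28349 ≈ 1.544 m/s

z² = 107² + y²
z = √(107² + 130²) = √28349
dz/dt = y/z · dy/dt = 130/√28349 · 2 = 260√28349/28349 ≈ 1.544 m/s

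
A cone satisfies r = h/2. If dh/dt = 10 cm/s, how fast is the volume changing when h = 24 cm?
1440π cm³/s

V = (1/3)π(h/2)²h = πh³/12
dV/dt = πh²/4 · 10
At h = 24: dV/dt = 1440π cm³/s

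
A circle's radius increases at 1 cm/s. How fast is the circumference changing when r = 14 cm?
2π cm/s

C = 2πr
dC/dt = 2π · dr/dt = 2π · 1 = 2π cm/s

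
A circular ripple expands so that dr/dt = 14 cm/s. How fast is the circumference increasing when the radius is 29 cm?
28π cm/s

C = 2πr
dC/dt = 2π · dr/dt = 2π · 14 = 28π cm/s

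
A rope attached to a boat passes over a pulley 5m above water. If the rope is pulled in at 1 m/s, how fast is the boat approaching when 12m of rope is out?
12√119/119 ≈ 1.1 m/s

rope² = x² + 5²
x = √(12² - 5²) = √119
dx/dt = (rope/x) · d(rope)/dt = (12/√119) · (-1) = -12√119/119 m/s
The boat approaches at 12√119/119 ≈ 1.1 m/s.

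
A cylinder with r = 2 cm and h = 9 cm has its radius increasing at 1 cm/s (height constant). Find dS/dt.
26π cm²/s

S = 2πrh + 2πr² (lateral + bases)
dS/dt = (2πh + 4πr)·dr/dt = (2π·9 + 4π·2)·1
= 26π cm²/s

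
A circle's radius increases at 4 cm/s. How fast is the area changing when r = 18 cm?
144π cm²/s

A = πr²
dA/dt = 2πr · dr/dt = 2π(18)(4) = 144π cm²/s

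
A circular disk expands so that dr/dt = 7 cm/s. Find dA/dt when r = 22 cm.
308π cm²/s

A = πr²
dA/dt = 2πr · dr/dt = 2π(22)(7) = 308π cm²/s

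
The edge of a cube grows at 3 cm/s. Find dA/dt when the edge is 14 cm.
504 cm²/s

A = 6s²
dA/dt = 12s · ds/dt = 12·14·3 = 504 cm²/s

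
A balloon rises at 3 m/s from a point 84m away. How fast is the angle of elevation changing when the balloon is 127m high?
0.010869 rad/s

tan(θ) = y/84
sec²(θ) · dθ/dt = (1/84) · dy/dt
dθ/dt = cos²(θ)/84 · 3 = 84/(84² + 127²) · 3
dθ/dt = 0.010869 rad/s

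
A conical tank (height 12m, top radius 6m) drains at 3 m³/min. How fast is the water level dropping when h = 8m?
3/(16π) ≈ 0.05968 m/min

r/h = 6/12, so r = (1/2)h
V = (1/3)πr²h = (1/3)π((1/2)h)²h = (1/12)πh³
dV/dh = (1/4)πh²
dh/dt = (dV/dt)/(dV/dh) = -3/((1/4)π·8²) = -3/(16π) m/min
The level is dropping at 3/(16π) ≈ 0.05968 m/min.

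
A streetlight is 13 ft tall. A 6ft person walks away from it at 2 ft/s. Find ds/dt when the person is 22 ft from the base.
12/7 ft/s

By similar triangles: 13/(x+s) = 6/s
Solving: s = 6x/7
ds/dt = 6/7 · dx/dt = 6/7 · 2 = 12/7 ft/s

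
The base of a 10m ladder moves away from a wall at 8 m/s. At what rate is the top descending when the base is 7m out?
56√51/51 ≈ 7.842 m/s

x² + y² = 10²
2x·dx/dt + 2y·dy/dt = 0
dy/dt = -x/y · dx/dt = -7/√51 · 8 = -56√51/51 m/s
The top is descending at 56√51/51 ≈ 7.842 m/s.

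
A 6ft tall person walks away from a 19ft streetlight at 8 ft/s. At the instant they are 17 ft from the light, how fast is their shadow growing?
48/13 ft/s

By similar triangles: 19/(x+s) = 6/s
Solving: s = 6x/13
ds/dt = 6/13 · dx/dt = 6/13 · 8 = 48/13 ft/s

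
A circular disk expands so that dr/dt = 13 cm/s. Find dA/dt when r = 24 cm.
624π cm²/s

A = πr²
dA/dt = 2πr · dr/dt = 2π(24)(13) = 624π cm²/s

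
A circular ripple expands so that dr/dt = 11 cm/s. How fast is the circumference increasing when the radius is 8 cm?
22π cm/s

C = 2πr
dC/dt = 2π · dr/dt = 2π · 11 = 22π cm/s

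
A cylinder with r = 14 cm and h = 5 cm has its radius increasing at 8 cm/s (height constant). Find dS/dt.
528π cm²/s

S = 2πrh + 2πr² (lateral + bases)
dS/dt = (2πh + 4πr)·dr/dt = (2π·5 + 4π·14)·8
= 528π cm²/s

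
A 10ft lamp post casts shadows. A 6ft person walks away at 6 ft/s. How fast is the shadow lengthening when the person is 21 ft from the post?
9 ft/s

By similar triangles: 10/(x+s) = 6/s
Solving: s = 6x/4
ds/dt = 6/4 · dx/dt = 3/2 · 6 = 9 ft/s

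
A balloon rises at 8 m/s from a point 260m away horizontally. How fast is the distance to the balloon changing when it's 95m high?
152√3065/3065 ≈ 2.746 m/s

z² = 260² + y²
z = √(260² + 95²) = 5√3065
dz/dt = y/z · dy/dt = 95/(5√3065) · 8 = 152√3065/3065 ≈ 2.746 m/s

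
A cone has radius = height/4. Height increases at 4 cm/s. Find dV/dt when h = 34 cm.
289π cm³/s

V = (1/3)π(h/4)²h = πh³/48
dV/dt = πh²/16 · 4
At h = 34: dV/dt = 289π cm³/s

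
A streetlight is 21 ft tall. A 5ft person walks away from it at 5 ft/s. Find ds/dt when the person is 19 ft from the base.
25/16 ft/s

By similar triangles: 21/(x+s) = 5/s
Solving: s = 5x/16
ds/dt = 5/16 · dx/dt = 5/16 · 5 = 25/16 ft/s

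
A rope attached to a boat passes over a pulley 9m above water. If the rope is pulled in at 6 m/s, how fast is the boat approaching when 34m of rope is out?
204√43/215 ≈ 6.222 m/s

rope² = x² + 9²
x = √(34² - 9²) = 5√43
dx/dt = (rope/x) · d(rope)/dt = (34/(5√43)) · (-6) = -204√43/215 m/s
The boat approaches at 204√43/215 ≈ 6.222 m/s.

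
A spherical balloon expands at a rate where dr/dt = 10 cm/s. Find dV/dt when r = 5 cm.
1000π cm³/s

V = (4/3)πr³
dV/dt = dV/dr · dr/dt = 4πr² · 10
At r = 5: dV/dt = 1000π cm³/s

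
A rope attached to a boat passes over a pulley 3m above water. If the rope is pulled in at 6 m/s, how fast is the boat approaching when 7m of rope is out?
21√10/10 ≈ 6.641 m/s

rope² = x² + 3²
x = √(7² - 3²) = 2√10
dx/dt = (rope/x) · d(rope)/dt = (7/(2√10)) · (-6) = -21√10/10 m/s
The boat approaches at 21√10/10 ≈ 6.641 m/s.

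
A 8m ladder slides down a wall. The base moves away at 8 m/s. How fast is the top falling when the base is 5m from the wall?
40√39/39 ≈ 6.405 m/s

x² + y² = 8²
2x·dx/dt + 2y·dy/dt = 0
dy/dt = -x/y · dx/dt = -5/√39 · 8 = -40√39/39 m/s
The top is descending at 40√39/39 ≈ 6.405 m/s.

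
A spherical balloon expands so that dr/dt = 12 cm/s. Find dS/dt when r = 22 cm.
2112π cm²/s

S = 4πr²
dS/dt = dS/dr · dr/dt = 8πr · 12
At r = 22: dS/dt = 2112π cm²/s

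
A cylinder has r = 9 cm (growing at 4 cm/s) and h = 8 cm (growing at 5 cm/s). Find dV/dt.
981π cm³/s

V = πr²h
dV/dt = 2πrh·dr/dt + πr²·dh/dt
= 2π(9)(8)(4) + π(9)²(5)
= 981π cm³/s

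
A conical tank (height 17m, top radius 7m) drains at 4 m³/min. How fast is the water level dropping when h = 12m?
289/(1764π) ≈ 0.05215 m/min

r/h = 7/17, so r = (7/17)h
V = (1/3)πr²h = (1/3)π((7/17)h)²h = (49/867)πh³
dV/dh = (49/289)πh²
dh/dt = (dV/dt)/(dV/dh) = -4/((49/289)π·12²) = -289/(1764π) m/min
The level is dropping at 289/(1764π) ≈ 0.05215 m/min.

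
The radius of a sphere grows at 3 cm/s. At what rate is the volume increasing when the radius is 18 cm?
3888π cm³/s

V = (4/3)πr³
dV/dt = dV/dr · dr/dt = 4πr² · 3
At r = 18: dV/dt = 3888π cm³/s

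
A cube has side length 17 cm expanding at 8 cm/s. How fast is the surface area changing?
1632 cm²/s

A = 6s²
dA/dt = 12s · ds/dt = 12·17·8 = 1632 cm²/s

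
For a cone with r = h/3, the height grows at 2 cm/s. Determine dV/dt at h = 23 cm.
1058π/9 cm³/s

V = (1/3)π(h/3)²h = πh³/27
dV/dt = πh²/9 · 2
At h = 23: dV/dt = 1058π/9 cm³/s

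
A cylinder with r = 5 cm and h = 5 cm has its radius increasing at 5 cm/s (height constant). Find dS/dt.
150π cm²/s

S = 2πrh + 2πr² (lateral + bases)
dS/dt = (2πh + 4πr)·dr/dt = (2π·5 + 4π·5)·5
= 150π cm²/s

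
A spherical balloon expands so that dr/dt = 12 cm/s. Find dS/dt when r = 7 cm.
672π cm²/s

S = 4πr²
dS/dt = dS/dr · dr/dt = 8πr · 12
At r = 7: dS/dt = 672π cm²/s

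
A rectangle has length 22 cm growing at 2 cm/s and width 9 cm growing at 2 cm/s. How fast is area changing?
62 cm²/s

A = lw
dA/dt = w·dl/dt + l·dw/dt = 9·2 + 22·2 = 62 cm²/s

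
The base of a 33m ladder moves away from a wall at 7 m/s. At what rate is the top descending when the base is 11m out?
7√2/4 ≈ 2.475 m/s

x² + y² = 33²
2x·dx/dt + 2y·dy/dt = 0
dy/dt = -x/y · dx/dt = -11/(22√2) · 7 = -7√2/4 m/s
The top is descending at 7√2/4 ≈ 2.475 m/s.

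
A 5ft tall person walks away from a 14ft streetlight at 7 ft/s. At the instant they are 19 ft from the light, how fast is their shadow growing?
35/9 ft/s

By similar triangles: 14/(x+s) = 5/s
Solving: s = 5x/9
ds/dt = 5/9 · dx/dt = 5/9 · 7 = 35/9 ft/s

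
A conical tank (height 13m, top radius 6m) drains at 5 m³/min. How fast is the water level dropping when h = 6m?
845/(1296π) ≈ 0.2075 m/min

r/h = 6/13, so r = (6/13)h
V = (1/3)πr²h = (1/3)π((6/13)h)²h = (12/169)πh³
dV/dh = (36/169)πh²
dh/dt = (dV/dt)/(dV/dh) = -5/((36/169)π·6²) = -845/(1296π) m/min
The level is dropping at 845/(1296π) ≈ 0.2075 m/min.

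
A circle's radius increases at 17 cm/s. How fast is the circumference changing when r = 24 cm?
34π cm/s

C = 2πr
dC/dt = 2π · dr/dt = 2π · 17 = 34π cm/s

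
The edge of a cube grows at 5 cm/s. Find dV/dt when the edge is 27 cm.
10935 cm³/s

V = s³
dV/dt = 3s² · ds/dt = 3·27²·5 = 10935 cm³/s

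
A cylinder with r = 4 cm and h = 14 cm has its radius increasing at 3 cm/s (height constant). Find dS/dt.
132π cm²/s

S = 2πrh + 2πr² (lateral + bases)
dS/dt = (2πh + 4πr)·dr/dt = (2π·14 + 4π·4)·3
= 132π cm²/s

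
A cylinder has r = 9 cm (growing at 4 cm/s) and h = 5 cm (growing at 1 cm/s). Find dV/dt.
441π cm³/s

V = πr²h
dV/dt = 2πrh·dr/dt + πr²·dh/dt
= 2π(9)(5)(4) + π(9)²(1)
= 441π cm³/s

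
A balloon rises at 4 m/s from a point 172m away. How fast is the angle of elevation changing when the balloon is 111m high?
0.016418 rad/s

tan(θ) = y/172
sec²(θ) · dθ/dt = (1/172) · dy/dt
dθ/dt = cos²(θ)/172 · 4 = 172/(172² + 111²) · 4
dθ/dt = 0.016418 rad/s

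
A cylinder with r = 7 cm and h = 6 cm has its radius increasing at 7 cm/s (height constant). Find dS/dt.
280π cm²/s

S = 2πrh + 2πr² (lateral + bases)
dS/dt = (2πh + 4πr)·dr/dt = (2π·6 + 4π·7)·7
= 280π cm²/s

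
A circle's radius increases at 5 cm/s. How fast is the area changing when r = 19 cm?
190π cm²/s

A = πr²
dA/dt = 2πr · dr/dt = 2π(19)(5) = 190π cm²/s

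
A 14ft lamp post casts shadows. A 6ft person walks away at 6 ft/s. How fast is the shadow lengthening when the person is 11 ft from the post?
9/2 ft/s

By similar triangles: 14/(x+s) = 6/s
Solving: s = 6x/8
ds/dt = 6/8 · dx/dt = 3/4 · 6 = 9/2 ft/s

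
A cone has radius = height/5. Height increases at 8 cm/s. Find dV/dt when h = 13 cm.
1352π/25 cm³/s

V = (1/3)π(h/5)²h = πh³/75
dV/dt = πh²/25 · 8
At h = 13: dV/dt = 1352π/25 cm³/s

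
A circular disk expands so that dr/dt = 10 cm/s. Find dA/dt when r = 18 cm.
360π cm²/s

A = πr²
dA/dt = 2πr · dr/dt = 2π(18)(10) = 360π cm²/s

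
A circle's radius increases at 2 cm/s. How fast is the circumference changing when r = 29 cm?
4π cm/s

C = 2πr
dC/dt = 2π · dr/dt = 2π · 2 = 4π cm/s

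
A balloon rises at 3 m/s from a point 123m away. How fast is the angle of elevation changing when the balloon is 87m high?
0.016257 rad/s

tan(θ) = y/123
sec²(θ) · dθ/dt = (1/123) · dy/dt
dθ/dt = cos²(θ)/123 · 3 = 123/(123² + 87²) · 3
dθ/dt = 0.016257 rad/s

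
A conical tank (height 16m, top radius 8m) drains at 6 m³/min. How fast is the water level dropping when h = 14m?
6/(49π) ≈ 0.03898 m/min

r/h = 8/16, so r = (1/2)h
V = (1/3)πr²h = (1/3)π((1/2)h)²h = (1/12)πh³
dV/dh = (1/4)πh²
dh/dt = (dV/dt)/(dV/dh) = -6/((1/4)π·14²) = -6/(49π) m/min
The level is dropping at 6/(49π) ≈ 0.03898 m/min.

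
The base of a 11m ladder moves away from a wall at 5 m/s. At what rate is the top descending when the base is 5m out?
25√6/24 ≈ 2.552 m/s

x² + y² = 11²
2x·dx/dt + 2y·dy/dt = 0
dy/dt = -x/y · dx/dt = -5/(4√6) · 5 = -25√6/24 m/s
The top is descending at 25√6/24 ≈ 2.552 m/s.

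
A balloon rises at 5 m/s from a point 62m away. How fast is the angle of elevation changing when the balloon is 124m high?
0.016129 rad/s

tan(θ) = y/62
sec²(θ) · dθ/dt = (1/62) · dy/dt
dθ/dt = cos²(θ)/62 · 5 = 62/(62² + 124²) · 5
dθ/dt = 0.016129 rad/s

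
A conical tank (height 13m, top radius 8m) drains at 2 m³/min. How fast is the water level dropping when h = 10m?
169/(3200π) ≈ 0.01681 m/min

r/h = 8/13, so r = (8/13)h
V = (1/3)πr²h = (1/3)π((8/13)h)²h = (64/507)πh³
dV/dh = (64/169)πh²
dh/dt = (dV/dt)/(dV/dh) = -2/((64/169)π·10²) = -169/(3200π) m/min
The level is dropping at 169/(3200π) ≈ 0.01681 m/min.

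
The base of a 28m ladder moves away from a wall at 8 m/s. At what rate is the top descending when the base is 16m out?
32√33/33 ≈ 5.57 m/s

x² + y² = 28²
2x·dx/dt + 2y·dy/dt = 0
dy/dt = -x/y · dx/dt = -16/(4√33) · 8 = -32√33/33 m/s
The top is descending at 32√33/33 ≈ 5.57 m/s.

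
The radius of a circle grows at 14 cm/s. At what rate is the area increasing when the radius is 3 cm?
84π cm²/s

A = πr²
dA/dt = 2πr · dr/dt = 2π(3)(14) = 84π cm²/s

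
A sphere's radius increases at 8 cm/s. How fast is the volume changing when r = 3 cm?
288π cm³/s

V = (4/3)πr³
dV/dt = dV/dr · dr/dt = 4πr² · 8
At r = 3: dV/dt = 288π cm³/s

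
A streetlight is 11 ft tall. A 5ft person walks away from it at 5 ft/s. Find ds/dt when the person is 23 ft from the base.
25/6 ft/s

By similar triangles: 11/(x+s) = 5/s
Solving: s = 5x/6
ds/dt = 5/6 · dx/dt = 5/6 · 5 = 25/6 ft/s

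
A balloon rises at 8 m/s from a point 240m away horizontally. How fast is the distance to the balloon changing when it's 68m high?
136√3889/3889 ≈ 2.181 m/s

z² = 240² + y²
z = √(240² + 68²) = 4√3889
dz/dt = y/z · dy/dt = 68/(4√3889) · 8 = 136√3889/3889 ≈ 2.181 m/s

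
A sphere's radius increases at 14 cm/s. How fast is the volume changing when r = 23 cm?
29624π cm³/s

V = (4/3)πr³
dV/dt = dV/dr · dr/dt = 4πr² · 14
At r = 23: dV/dt = 29624π cm³/s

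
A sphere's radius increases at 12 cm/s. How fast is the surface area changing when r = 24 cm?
2304π cm²/s

S = 4πr²
dS/dt = dS/dr · dr/dt = 8πr · 12
At r = 24: dS/dt = 2304π cm²/s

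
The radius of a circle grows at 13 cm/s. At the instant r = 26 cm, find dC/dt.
26π cm/s

C = 2πr
dC/dt = 2π · dr/dt = 2π · 13 = 26π cm/s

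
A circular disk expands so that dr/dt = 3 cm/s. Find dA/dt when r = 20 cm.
120π cm²/s

A = πr²
dA/dt = 2πr · dr/dt = 2π(20)(3) = 120π cm²/s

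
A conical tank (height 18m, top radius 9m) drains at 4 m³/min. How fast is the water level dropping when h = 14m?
4/(49π) ≈ 0.02598 m/min

r/h = 9/18, so r = (1/2)h
V = (1/3)πr²h = (1/3)π((1/2)h)²h = (1/12)πh³
dV/dh = (1/4)πh²
dh/dt = (dV/dt)/(dV/dh) = -4/((1/4)π·14²) = -4/(49π) m/min
The level is dropping at 4/(49π) ≈ 0.02598 m/min.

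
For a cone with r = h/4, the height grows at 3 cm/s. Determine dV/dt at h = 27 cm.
2187π/16 cm³/s

V = (1/3)π(h/4)²h = πh³/48
dV/dt = πh²/16 · 3
At h = 27: dV/dt = 2187π/16 cm³/s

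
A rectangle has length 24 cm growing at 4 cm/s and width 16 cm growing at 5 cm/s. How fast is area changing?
184 cm²/s

A = lw
dA/dt = w·dl/dt + l·dw/dt = 16·4 + 24·5 = 184 cm²/s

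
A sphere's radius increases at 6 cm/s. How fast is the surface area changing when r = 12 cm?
576π cm²/s

S = 4πr²
dS/dt = dS/dr · dr/dt = 8πr · 6
At r = 12: dS/dt = 576π cm²/s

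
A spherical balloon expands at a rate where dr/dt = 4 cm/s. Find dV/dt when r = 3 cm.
144π cm³/s

V = (4/3)πr³
dV/dt = dV/dr · dr/dt = 4πr² · 4
At r = 3: dV/dt = 144π cm³/s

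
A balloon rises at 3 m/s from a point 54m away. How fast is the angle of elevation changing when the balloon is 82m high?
0.016805 rad/s

tan(θ) = y/54
sec²(θ) · dθ/dt = (1/54) · dy/dt
dθ/dt = cos²(θ)/54 · 3 = 54/(54² + 82²) · 3
dθ/dt = 0.016805 rad/s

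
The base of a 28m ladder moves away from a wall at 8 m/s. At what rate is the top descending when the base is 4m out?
2√3/3 ≈ 1.155 m/s

x² + y² = 28²
2x·dx/dt + 2y·dy/dt = 0
dy/dt = -x/y · dx/dt = -4/(16√3) · 8 = -2√3/3 m/s
The top is descending at 2√3/3 ≈ 1.155 m/s.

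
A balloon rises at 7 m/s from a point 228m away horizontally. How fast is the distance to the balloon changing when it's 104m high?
182√157/785 ≈ 2.905 m/s

z² = 228² + y²
z = √(228² + 104²) = 20√157
dz/dt = y/z · dy/dt = 104/(20√157) · 7 = 182√157/785 ≈ 2.905 m/s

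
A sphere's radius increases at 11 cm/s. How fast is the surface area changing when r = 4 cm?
352π cm²/s

S = 4πr²
dS/dt = dS/dr · dr/dt = 8πr · 11
At r = 4: dS/dt = 352π cm²/s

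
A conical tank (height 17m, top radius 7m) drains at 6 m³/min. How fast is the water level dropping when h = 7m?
1734/(2401π) ≈ 0.2299 m/min

r/h = 7/17, so r = (7/17)h
V = (1/3)πr²h = (1/3)π((7/17)h)²h = (49/867)πh³
dV/dh = (49/289)πh²
dh/dt = (dV/dt)/(dV/dh) = -6/((49/289)π·7²) = -1734/(2401π) m/min
The level is dropping at 1734/(2401π) ≈ 0.2299 m/min.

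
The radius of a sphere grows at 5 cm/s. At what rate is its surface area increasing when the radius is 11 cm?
440π cm²/s

S = 4πr²
dS/dt = dS/dr · dr/dt = 8πr · 5
At r = 11: dS/dt = 440π cm²/s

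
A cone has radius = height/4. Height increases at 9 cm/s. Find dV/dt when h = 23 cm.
4761π/16 cm³/s

V = (1/3)π(h/4)²h = πh³/48
dV/dt = πh²/16 · 9
At h = 23: dV/dt = 4761π/16 cm³/s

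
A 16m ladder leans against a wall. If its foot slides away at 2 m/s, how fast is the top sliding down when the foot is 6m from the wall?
6√55/55 ≈ 0.809 m/s

x² + y² = 16²
2x·dx/dt + 2y·dy/dt = 0
dy/dt = -x/y · dx/dt = -6/(2√55) · 2 = -6√55/55 m/s
The top is descending at 6√55/55 ≈ 0.809 m/s.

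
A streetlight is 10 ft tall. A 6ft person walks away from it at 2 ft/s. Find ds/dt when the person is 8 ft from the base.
3 ft/s

By similar triangles: 10/(x+s) = 6/s
Solving: s = 6x/4
ds/dt = 6/4 · dx/dt = 3/2 · 2 = 3 ft/s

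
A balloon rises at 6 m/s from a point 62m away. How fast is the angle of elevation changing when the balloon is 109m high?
0.023657 rad/s

tan(θ) = y/62
sec²(θ) · dθ/dt = (1/62) · dy/dt
dθ/dt = cos²(θ)/62 · 6 = 62/(62² + 109²) · 6
dθ/dt = 0.023657 rad/s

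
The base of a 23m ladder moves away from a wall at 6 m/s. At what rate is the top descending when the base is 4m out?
8√57/57 ≈ 1.06 m/s

x² + y² = 23²
2x·dx/dt + 2y·dy/dt = 0
dy/dt = -x/y · dx/dt = -4/(3√57) · 6 = -8√57/57 m/s
The top is descending at 8√57/57 ≈ 1.06 m/s.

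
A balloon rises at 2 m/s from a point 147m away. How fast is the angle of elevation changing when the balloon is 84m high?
0.010256 rad/s

tan(θ) = y/147
sec²(θ) · dθ/dt = (1/147) · dy/dt
dθ/dt = cos²(θ)/147 · 2 = 147/(147² + 84²) · 2
dθ/dt = 0.010256 rad/s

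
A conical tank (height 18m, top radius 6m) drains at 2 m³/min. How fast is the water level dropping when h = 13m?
18/(169π) ≈ 0.0339 m/min

r/h = 6/18, so r = (1/3)h
V = (1/3)πr²h = (1/3)π((1/3)h)²h = (1/27)πh³
dV/dh = (1/9)πh²
dh/dt = (dV/dt)/(dV/dh) = -2/((1/9)π·13²) = -18/(169π) m/min
The level is dropping at 18/(169π) ≈ 0.0339 m/min.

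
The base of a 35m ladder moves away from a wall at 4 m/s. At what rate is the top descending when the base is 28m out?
16/3 ≈ 5.333 m/s

x² + y² = 35²
2x·dx/dt + 2y·dy/dt = 0
dy/dt = -x/y · dx/dt = -28/21 · 4 = -16/3 m/s
The top is descending at 16/3 ≈ 5.333 m/s.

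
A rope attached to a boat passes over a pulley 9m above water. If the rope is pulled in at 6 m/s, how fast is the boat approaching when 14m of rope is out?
84√115/115 ≈ 7.833 m/s

rope² = x² + 9²
x = √(14² - 9²) = √115
dx/dt = (rope/x) · d(rope)/dt = (14/√115) · (-6) = -84√115/115 m/s
The boat approaches at 84√115/115 ≈ 7.833 m/s.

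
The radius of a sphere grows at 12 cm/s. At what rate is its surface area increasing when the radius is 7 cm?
672π cm²/s

S = 4πr²
dS/dt = dS/dr · dr/dt = 8πr · 12
At r = 7: dS/dt = 672π cm²/s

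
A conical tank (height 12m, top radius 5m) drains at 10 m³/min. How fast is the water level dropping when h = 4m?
18/(5π) ≈ 1.146 m/min

r/h = 5/12, so r = (5/12)h
V = (1/3)πr²h = (1/3)π((5/12)h)²h = (25/432)πh³
dV/dh = (25/144)πh²
dh/dt = (dV/dt)/(dV/dh) = -10/((25/144)π·4²) = -18/(5π) m/min
The level is dropping at 18/(5π) ≈ 1.146 m/min.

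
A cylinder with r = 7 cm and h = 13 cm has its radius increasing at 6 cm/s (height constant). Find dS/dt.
324π cm²/s

S = 2πrh + 2πr² (lateral + bases)
dS/dt = (2πh + 4πr)·dr/dt = (2π·13 + 4π·7)·6
= 324π cm²/s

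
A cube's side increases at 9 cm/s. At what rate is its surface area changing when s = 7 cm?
756 cm²/s

A = 6s²
dA/dt = 12s · ds/dt = 12·7·9 = 756 cm²/s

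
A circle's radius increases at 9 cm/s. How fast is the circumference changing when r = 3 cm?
18π cm/s

C = 2πr
dC/dt = 2π · dr/dt = 2π · 9 = 18π cm/s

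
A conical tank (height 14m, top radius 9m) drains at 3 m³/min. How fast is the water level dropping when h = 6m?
49/(243π) ≈ 0.06419 m/min

r/h = 9/14, so r = (9/14)h
V = (1/3)πr²h = (1/3)π((9/14)h)²h = (27/196)πh³
dV/dh = (81/196)πh²
dh/dt = (dV/dt)/(dV/dh) = -3/((81/196)π·6²) = -49/(243π) m/min
The level is dropping at 49/(243π) ≈ 0.06419 m/min.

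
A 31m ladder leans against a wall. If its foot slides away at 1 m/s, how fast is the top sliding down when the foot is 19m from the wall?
19√6/60 ≈ 0.7757 m/s

x² + y² = 31²
2x·dx/dt + 2y·dy/dt = 0
dy/dt = -x/y · dx/dt = -19/(10√6) · 1 = -19√6/60 m/s
The top is descending at 19√6/60 ≈ 0.7757 m/s.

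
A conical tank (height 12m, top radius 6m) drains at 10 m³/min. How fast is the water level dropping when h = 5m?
8/(5π) ≈ 0.5093 m/min

r/h = 6/12, so r = (1/2)h
V = (1/3)πr²h = (1/3)π((1/2)h)²h = (1/12)πh³
dV/dh = (1/4)πh²
dh/dt = (dV/dt)/(dV/dh) = -10/((1/4)π·5²) = -8/(5π) m/min
The level is dropping at 8/(5π) ≈ 0.5093 m/min.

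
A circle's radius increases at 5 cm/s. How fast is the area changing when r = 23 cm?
230π cm²/s

A = πr²
dA/dt = 2πr · dr/dt = 2π(23)(5) = 230π cm²/s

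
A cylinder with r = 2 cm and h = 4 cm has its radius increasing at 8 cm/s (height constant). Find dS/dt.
128π cm²/s

S = 2πrh + 2πr² (lateral + bases)
dS/dt = (2πh + 4πr)·dr/dt = (2π·4 + 4π·2)·8
= 128π cm²/s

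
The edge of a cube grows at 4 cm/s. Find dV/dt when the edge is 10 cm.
1200 cm³/s

V = s³
dV/dt = 3s² · ds/dt = 3·10²·4 = 1200 cm³/s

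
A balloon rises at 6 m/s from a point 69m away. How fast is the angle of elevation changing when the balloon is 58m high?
0.050954 rad/s

tan(θ) = y/69
sec²(θ) · dθ/dt = (1/69) · dy/dt
dθ/dt = cos²(θ)/69 · 6 = 69/(69² + 58²) · 6
dθ/dt = 0.050954 rad/s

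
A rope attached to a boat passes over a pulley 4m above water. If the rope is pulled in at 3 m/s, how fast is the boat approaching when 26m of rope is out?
13√165/55 ≈ 3.036 m/s

rope² = x² + 4²
x = √(26² - 4²) = 2√165
dx/dt = (rope/x) · d(rope)/dt = (26/(2√165)) · (-3) = -13√165/55 m/s
The boat approaches at 13√165/55 ≈ 3.036 m/s.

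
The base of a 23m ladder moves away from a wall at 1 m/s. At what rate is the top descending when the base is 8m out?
8√465/465 ≈ 0.371 m/s

x² + y² = 23²
2x·dx/dt + 2y·dy/dt = 0
dy/dt = -x/y · dx/dt = -8/√465 · 1 = -8√465/465 m/s
The top is descending at 8√465/465 ≈ 0.371 m/s.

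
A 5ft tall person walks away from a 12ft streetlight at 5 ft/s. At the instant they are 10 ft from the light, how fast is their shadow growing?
25/7 ft/s

By similar triangles: 12/(x+s) = 5/s
Solving: s = 5x/7
ds/dt = 5/7 · dx/dt = 5/7 · 5 = 25/7 ft/s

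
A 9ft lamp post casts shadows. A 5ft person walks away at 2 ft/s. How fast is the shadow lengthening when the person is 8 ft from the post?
5/2 ft/s

By similar triangles: 9/(x+s) = 5/s
Solving: s = 5x/4
ds/dt = 5/4 · dx/dt = 5/4 · 2 = 5/2 ft/s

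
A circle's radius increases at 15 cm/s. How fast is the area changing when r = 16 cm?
480π cm²/s

A = πr²
dA/dt = 2πr · dr/dt = 2π(16)(15) = 480π cm²/s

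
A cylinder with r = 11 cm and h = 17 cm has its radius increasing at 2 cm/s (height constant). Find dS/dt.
156π cm²/s

S = 2πrh + 2πr² (lateral + bases)
dS/dt = (2πh + 4πr)·dr/dt = (2π·17 + 4π·11)·2
= 156π cm²/s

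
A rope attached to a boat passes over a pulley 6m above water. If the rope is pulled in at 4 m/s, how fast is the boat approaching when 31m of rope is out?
124√37/185 ≈ 4.077 m/s

rope² = x² + 6²
x = √(31² - 6²) = 5√37
dx/dt = (rope/x) · d(rope)/dt = (31/(5√37)) · (-4) = -124√37/185 m/s
The boat approaches at 124√37/185 ≈ 4.077 m/s.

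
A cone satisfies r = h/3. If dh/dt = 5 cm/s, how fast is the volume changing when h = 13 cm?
845π/9 cm³/s

V = (1/3)π(h/3)²h = πh³/27
dV/dt = πh²/9 · 5
At h = 13: dV/dt = 845π/9 cm³/s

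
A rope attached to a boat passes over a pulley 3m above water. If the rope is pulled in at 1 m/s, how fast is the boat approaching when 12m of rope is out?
4√15/15 ≈ 1.033 m/s

rope² = x² + 3²
x = √(12² - 3²) = 3√15
dx/dt = (rope/x) · d(rope)/dt = (12/(3√15)) · (-1) = -4√15/15 m/s
The boat approaches at 4√15/15 ≈ 1.033 m/s.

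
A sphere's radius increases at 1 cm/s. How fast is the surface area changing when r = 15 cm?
120π cm²/s

S = 4πr²
dS/dt = dS/dr · dr/dt = 8πr · 1
At r = 15: dS/dt = 120π cm²/s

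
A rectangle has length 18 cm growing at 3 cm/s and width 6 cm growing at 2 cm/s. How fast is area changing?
54 cm²/s

A = lw
dA/dt = w·dl/dt + l·dw/dt = 6·3 + 18·2 = 54 cm²/s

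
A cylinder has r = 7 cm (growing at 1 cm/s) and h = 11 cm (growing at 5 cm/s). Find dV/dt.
399π cm³/s

V = πr²h
dV/dt = 2πrh·dr/dt + πr²·dh/dt
= 2π(7)(11)(1) + π(7)²(5)
= 399π cm³/s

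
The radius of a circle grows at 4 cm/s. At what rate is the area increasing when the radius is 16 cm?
128π cm²/s

A = πr²
dA/dt = 2πr · dr/dt = 2π(16)(4) = 128π cm²/s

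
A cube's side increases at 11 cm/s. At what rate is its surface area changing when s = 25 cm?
3300 cm²/s

A = 6s²
dA/dt = 12s · ds/dt = 12·25·11 = 3300 cm²/s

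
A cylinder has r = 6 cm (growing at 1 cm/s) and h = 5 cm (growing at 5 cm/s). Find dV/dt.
240π cm³/s

V = πr²h
dV/dt = 2πrh·dr/dt + πr²·dh/dt
= 2π(6)(5)(1) + π(6)²(5)
= 240π cm³/s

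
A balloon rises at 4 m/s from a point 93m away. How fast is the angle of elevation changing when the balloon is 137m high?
0.013568 rad/s

tan(θ) = y/93
sec²(θ) · dθ/dt = (1/93) · dy/dt
dθ/dt = cos²(θ)/93 · 4 = 93/(93² + 137²) · 4
dθ/dt = 0.013568 rad/s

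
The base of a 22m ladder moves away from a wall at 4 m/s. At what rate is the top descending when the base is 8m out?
16√105/105 ≈ 1.561 m/s

x² + y² = 22²
2x·dx/dt + 2y·dy/dt = 0
dy/dt = -x/y · dx/dt = -8/(2√105) · 4 = -16√105/105 m/s
The top is descending at 16√105/105 ≈ 1.561 m/s.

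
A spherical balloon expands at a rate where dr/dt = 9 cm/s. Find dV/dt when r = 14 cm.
7056π cm³/s

V = (4/3)πr³
dV/dt = dV/dr · dr/dt = 4πr² · 9
At r = 14: dV/dt = 7056π cm³/s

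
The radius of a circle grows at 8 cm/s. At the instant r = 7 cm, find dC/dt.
16π cm/s

C = 2πr
dC/dt = 2π · dr/dt = 2π · 8 = 16π cm/s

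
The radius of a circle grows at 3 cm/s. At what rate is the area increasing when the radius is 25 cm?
150π cm²/s

A = πr²
dA/dt = 2πr · dr/dt = 2π(25)(3) = 150π cm²/s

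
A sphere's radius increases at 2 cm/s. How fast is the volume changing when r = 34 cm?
9248π cm³/s

V = (4/3)πr³
dV/dt = dV/dr · dr/dt = 4πr² · 2
At r = 34: dV/dt = 9248π cm³/s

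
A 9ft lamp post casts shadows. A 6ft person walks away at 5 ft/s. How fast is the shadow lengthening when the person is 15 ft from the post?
10 ft/s

By similar triangles: 9/(x+s) = 6/s
Solving: s = 6x/3
ds/dt = 6/3 · dx/dt = 2 · 5 = 10 ft/s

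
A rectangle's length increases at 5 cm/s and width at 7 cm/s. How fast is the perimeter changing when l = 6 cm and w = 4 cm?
24 cm/s

P = 2(l + w)
dP/dt = 2(dl/dt + dw/dt) = 2(5 + 7) = 24 cm/s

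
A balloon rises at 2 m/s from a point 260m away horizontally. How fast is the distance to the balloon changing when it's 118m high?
118√20381/20381 ≈ 0.8266 m/s

z² = 260² + y²
z = √(260² + 118²) = 2√20381
dz/dt = y/z · dy/dt = 118/(2√20381) · 2 = 118√20381/20381 ≈ 0.8266 m/s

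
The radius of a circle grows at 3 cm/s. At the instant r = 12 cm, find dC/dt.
6π cm/s

C = 2πr
dC/dt = 2π · dr/dt = 2π · 3 = 6π cm/s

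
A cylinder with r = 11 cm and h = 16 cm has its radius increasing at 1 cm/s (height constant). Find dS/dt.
76π cm²/s

S = 2πrh + 2πr² (lateral + bases)
dS/dt = (2πh + 4πr)·dr/dt = (2π·16 + 4π·11)·1
= 76π cm²/s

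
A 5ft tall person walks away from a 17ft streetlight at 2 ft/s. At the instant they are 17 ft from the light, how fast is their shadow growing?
5/6 ft/s

By similar triangles: 17/(x+s) = 5/s
Solving: s = 5x/12
ds/dt = 5/12 · dx/dt = 5/12 · 2 = 5/6 ft/s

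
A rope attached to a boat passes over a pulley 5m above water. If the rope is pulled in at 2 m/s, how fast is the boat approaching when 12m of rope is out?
24√119/119 ≈ 2.2 m/s

rope² = x² + 5²
x = √(12² - 5²) = √119
dx/dt = (rope/x) · d(rope)/dt = (12/√119) · (-2) = -24√119/119 m/s
The boat approaches at 24√119/119 ≈ 2.2 m/s.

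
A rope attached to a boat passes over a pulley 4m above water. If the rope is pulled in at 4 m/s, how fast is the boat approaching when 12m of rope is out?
3√2 ≈ 4.243 m/s

rope² = x² + 4²
x = √(12² - 4²) = 8√2
dx/dt = (rope/x) · d(rope)/dt = (12/(8√2)) · (-4) = -3√2 m/s
The boat approaches at 3√2 ≈ 4.243 m/s.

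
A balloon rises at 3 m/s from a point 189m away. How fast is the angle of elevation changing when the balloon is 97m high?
0.012564 rad/s

tan(θ) = y/189
sec²(θ) · dθ/dt = (1/189) · dy/dt
dθ/dt = cos²(θ)/189 · 3 = 189/(189² + 97²) · 3
dθ/dt = 0.012564 rad/s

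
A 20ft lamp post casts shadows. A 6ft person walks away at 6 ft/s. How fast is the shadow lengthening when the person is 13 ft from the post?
18/7 ft/s

By similar triangles: 20/(x+s) = 6/s
Solving: s = 6x/14
ds/dt = 6/14 · dx/dt = 3/7 · 6 = 18/7 ft/s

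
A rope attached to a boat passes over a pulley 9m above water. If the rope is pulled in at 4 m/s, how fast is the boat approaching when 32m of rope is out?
128√943/943 ≈ 4.168 m/s

rope² = x² + 9²
x = √(32² - 9²) = √943
dx/dt = (rope/x) · d(rope)/dt = (32/√943) · (-4) = -128√943/943 m/s
The boat approaches at 128√943/943 ≈ 4.168 m/s.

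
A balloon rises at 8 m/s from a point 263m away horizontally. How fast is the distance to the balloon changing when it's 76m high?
608√74945/74945 ≈ 2.221 m/s

z² = 263² + y²
z = √(263² + 76²) = √74945
dz/dt = y/z · dy/dt = 76/√74945 · 8 = 608√74945/74945 ≈ 2.221 m/s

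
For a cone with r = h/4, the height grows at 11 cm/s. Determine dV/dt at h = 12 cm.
99π cm³/s

V = (1/3)π(h/4)²h = πh³/48
dV/dt = πh²/16 · 11
At h = 12: dV/dt = 99π cm³/s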